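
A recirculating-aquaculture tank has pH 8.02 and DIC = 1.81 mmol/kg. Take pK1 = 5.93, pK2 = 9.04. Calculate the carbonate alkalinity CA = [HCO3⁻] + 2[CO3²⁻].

CA = 1.95 mmol/kg

CA = [HCO3⁻] + 2[CO3²⁻] = (α₁ + 2α₂)·DIC
At pH 8.02: [H⁺]/K1 = 10^-2.09 = 0.0081283, K2/[H⁺] = 10^-1.02 = 0.095499
α₁ = 1/(1 + 0.0081283 + 0.095499) = 1/1.1036 = 0.9061; α₂ = α₁·K2/[H⁺] = 0.08653
α₁ + 2α₂ = 1.0792
CA = 1.0792 × 1.81 = 1.95 mmol/kg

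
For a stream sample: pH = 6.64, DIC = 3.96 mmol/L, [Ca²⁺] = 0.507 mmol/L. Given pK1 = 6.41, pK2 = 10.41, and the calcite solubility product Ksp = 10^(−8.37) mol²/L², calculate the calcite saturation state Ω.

α₂ = 1 / (1 + [H⁺]/K2 + [H⁺]²/(K1K2)) = 1 / (1 + 10^+3.77 + 10^+3.54)
   = 1 / (1 + 5888.4 + 3467.4) = 1/9356.8 = 0.0001069
[CO3²⁻] = α₂ × DIC = 0.0001069 × 3.96 = 0.0004232 mmol/L = 0.4232 μmol/L
Ksp = 10^(−8.37) = 4.266×10^-9
Ω = [Ca²⁺][CO3²⁻]/Ksp = (0.507×10^-3)(4.232×10^-7) / 4.266×10^-9 = 0.0503

Ω = 0.0503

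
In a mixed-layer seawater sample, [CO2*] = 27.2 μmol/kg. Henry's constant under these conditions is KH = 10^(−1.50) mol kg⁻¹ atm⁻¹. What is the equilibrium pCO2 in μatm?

KH = 10^(−1.50) = 3.162×10^-2 mol kg⁻¹ atm⁻¹
pCO2 = [CO2*]/KH = 27.2×10^-6 / 3.162×10^-2 = 8.60×10^-4 atm = 860 μatm

pCO2 = 860 μatm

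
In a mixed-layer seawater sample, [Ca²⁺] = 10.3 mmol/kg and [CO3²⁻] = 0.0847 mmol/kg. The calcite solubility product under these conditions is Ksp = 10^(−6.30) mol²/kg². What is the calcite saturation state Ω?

Ksp = 10^(−6.30) = 5.012×10^-7
Ω = [Ca²⁺][CO3²⁻]/Ksp = (10.3×10^-3)(0.0847×10^-3) / 5.012×10^-7 = 1.74

Ω = 1.74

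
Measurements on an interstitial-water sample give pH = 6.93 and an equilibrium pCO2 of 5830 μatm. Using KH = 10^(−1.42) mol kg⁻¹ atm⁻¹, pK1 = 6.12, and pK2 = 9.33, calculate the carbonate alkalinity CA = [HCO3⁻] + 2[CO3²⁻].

[CO2*] = KH · pCO2 = 10^(−1.42) × 5830×10^-6 = 2.217×10^-4 mol/kg
α₀ = 1/(1 + K1/[H⁺] + K1K2/[H⁺]²) = 1/(1 + 10^+0.81 + 10^-1.59) = 0.1336
DIC = [CO2*]/α₀ = 2.217×10^-4 / 0.1336 = 1.658 mmol/kg
CA = (α₁ + 2α₂)·DIC = (0.8629 + 2×0.003435) × 1.658 = 1.44 mmol/kg

CA = 1.44 mmol/kg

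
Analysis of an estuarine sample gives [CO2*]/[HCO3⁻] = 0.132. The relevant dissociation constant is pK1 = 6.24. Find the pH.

From K1 = [H⁺][HCO3⁻]/[CO2*]:  pH = pK1 − log₁₀([CO2*]/[HCO3⁻])
log₁₀(0.132) = -0.879
pH = 6.24 − (-0.879) = 7.12

pH = 7.12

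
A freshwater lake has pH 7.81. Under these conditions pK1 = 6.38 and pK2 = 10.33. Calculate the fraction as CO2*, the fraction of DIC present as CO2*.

α₀ = 1 / (1 + K1/[H⁺] + K1K2/[H⁺]²) = 1 / (1 + 10^+1.43 + 10^-1.09)
   = 1 / (1 + 26.915 + 0.081283) = 1/27.997 = 0.03572

α₀ = 0.0357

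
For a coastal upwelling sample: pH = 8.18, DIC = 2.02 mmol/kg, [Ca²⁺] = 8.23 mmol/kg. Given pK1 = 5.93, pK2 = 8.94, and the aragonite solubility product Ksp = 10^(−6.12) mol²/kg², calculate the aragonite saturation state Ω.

Ω = 3.23

α₂ = 1 / (1 + [H⁺]/K2 + [H⁺]²/(K1K2)) = 1 / (1 + 10^+0.76 + 10^-1.49)
   = 1 / (1 + 5.7544 + 0.032359) = 1/6.7868 = 0.1473
[CO3²⁻] = α₂ × DIC = 0.1473 × 2.02 = 0.2976 mmol/kg
Ksp = 10^(−6.12) = 7.586×10^-7
Ω = [Ca²⁺][CO3²⁻]/Ksp = (8.23×10^-3)(2.976×10^-4) / 7.586×10^-7 = 3.23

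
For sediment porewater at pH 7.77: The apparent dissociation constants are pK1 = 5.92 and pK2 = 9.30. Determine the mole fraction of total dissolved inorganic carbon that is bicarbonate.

α₁ = 0.958

α₁ = 1 / (1 + [H⁺]/K1 + K2/[H⁺]) = 1 / (1 + 10^-1.85 + 10^-1.53)
   = 1 / (1 + 0.014125 + 0.029512) = 1/1.0436 = 0.9582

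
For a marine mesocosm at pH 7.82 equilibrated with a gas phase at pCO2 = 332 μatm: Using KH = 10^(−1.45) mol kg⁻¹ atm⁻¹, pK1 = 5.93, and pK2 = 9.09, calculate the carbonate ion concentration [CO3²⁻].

[CO3²⁻] = 0.0491 mmol/kg

[CO2*] = KH · pCO2 = 10^(−1.45) × 332×10^-6 = 1.178×10^-5 mol/kg
α₀ = 1/(1 + K1/[H⁺] + K1K2/[H⁺]²) = 1/(1 + 10^+1.89 + 10^+0.62) = 0.01208
DIC = [CO2*]/α₀ = 1.178×10^-5 / 0.01208 = 0.9753 mmol/kg
[CO3²⁻] = α₂·DIC; α₂ = 0.05035, so [CO3²⁻] = 0.05035 × 0.9753 = 0.0491 mmol/kg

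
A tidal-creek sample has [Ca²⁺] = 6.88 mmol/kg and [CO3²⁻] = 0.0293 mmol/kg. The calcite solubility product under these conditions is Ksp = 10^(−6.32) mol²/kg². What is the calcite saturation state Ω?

Ksp = 10^(−6.32) = 4.786×10^-7
Ω = [Ca²⁺][CO3²⁻]/Ksp = (6.88×10^-3)(0.0293×10^-3) / 4.786×10^-7 = 0.421

Ω = 0.421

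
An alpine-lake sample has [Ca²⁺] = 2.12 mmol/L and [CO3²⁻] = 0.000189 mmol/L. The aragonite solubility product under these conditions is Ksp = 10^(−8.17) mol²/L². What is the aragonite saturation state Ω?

Ksp = 10^(−8.17) = 6.761×10^-9
Ω = [Ca²⁺][CO3²⁻]/Ksp = (2.12×10^-3)(0.000189×10^-3) / 6.761×10^-9 = 0.0593

Ω = 0.0593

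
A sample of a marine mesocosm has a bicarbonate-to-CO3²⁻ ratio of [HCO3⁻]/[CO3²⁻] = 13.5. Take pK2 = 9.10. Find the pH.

From K2 = [H⁺][CO3²⁻]/[HCO3⁻]:  pH = pK2 − log₁₀([HCO3⁻]/[CO3²⁻])
log₁₀(13.5) = +1.130
pH = 9.10 − (+1.130) = 7.97

pH = 7.97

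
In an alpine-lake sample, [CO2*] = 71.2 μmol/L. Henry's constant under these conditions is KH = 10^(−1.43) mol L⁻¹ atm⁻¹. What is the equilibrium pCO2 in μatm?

KH = 10^(−1.43) = 3.715×10^-2 mol L⁻¹ atm⁻¹
pCO2 = [CO2*]/KH = 71.2×10^-6 / 3.715×10^-2 = 1.92×10^-3 atm = 1920 μatm

pCO2 = 1920 μatm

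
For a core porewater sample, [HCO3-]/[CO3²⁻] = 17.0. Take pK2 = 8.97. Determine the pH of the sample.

From K2 = [H⁺][CO3²⁻]/[HCO3-]:  pH = pK2 − log₁₀([HCO3-]/[CO3²⁻])
log₁₀(17.0) = +1.230
pH = 8.97 − (+1.230) = 7.74

pH = 7.74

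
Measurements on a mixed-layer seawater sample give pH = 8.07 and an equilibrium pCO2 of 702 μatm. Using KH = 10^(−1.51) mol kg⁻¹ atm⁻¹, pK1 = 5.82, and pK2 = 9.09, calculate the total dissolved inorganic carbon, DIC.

DIC = 4.25 mmol/kg

[CO2*] = KH · pCO2 = 10^(−1.51) × 702×10^-6 = 2.169×10^-5 mol/kg
α₀ = 1/(1 + K1/[H⁺] + K1K2/[H⁺]²) = 1/(1 + 10^+2.25 + 10^+1.23) = 0.005107
DIC = [CO2*]/α₀ = 2.169×10^-5 / 0.005107 = 4.25 mmol/kg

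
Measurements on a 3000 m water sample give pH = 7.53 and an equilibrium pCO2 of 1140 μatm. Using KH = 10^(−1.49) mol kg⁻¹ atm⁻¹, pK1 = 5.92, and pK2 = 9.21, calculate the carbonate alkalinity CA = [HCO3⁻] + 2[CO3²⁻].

CA = 1.57 mmol/kg

[CO2*] = KH · pCO2 = 10^(−1.49) × 1140×10^-6 = 3.689×10^-5 mol/kg
α₀ = 1/(1 + K1/[H⁺] + K1K2/[H⁺]²) = 1/(1 + 10^+1.61 + 10^-0.07) = 0.02348
DIC = [CO2*]/α₀ = 3.689×10^-5 / 0.02348 = 1.571 mmol/kg
CA = (α₁ + 2α₂)·DIC = (0.9565 + 2×0.01998) × 1.571 = 1.57 mmol/kg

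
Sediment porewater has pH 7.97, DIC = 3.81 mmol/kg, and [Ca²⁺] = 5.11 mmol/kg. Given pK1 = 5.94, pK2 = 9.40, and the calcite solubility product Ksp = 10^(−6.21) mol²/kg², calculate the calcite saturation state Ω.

α₂ = 1 / (1 + [H⁺]/K2 + [H⁺]²/(K1K2)) = 1 / (1 + 10^+1.43 + 10^-0.60)
   = 1 / (1 + 26.915 + 0.25119) = 1/28.167 = 0.03550
[CO3²⁻] = α₂ × DIC = 0.03550 × 3.81 = 0.1353 mmol/kg
Ksp = 10^(−6.21) = 6.166×10^-7
Ω = [Ca²⁺][CO3²⁻]/Ksp = (5.11×10^-3)(1.353×10^-4) / 6.166×10^-7 = 1.12

Ω = 1.12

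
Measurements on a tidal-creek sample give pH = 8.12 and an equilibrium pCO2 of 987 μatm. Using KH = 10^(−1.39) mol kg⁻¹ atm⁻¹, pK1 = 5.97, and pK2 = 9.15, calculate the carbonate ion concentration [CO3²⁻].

[CO2*] = KH · pCO2 = 10^(−1.39) × 987×10^-6 = 4.021×10^-5 mol/kg
α₀ = 1/(1 + K1/[H⁺] + K1K2/[H⁺]²) = 1/(1 + 10^+2.15 + 10^+1.12) = 0.006434
DIC = [CO2*]/α₀ = 4.021×10^-5 / 0.006434 = 6.250 mmol/kg
[CO3²⁻] = α₂·DIC; α₂ = 0.08481, so [CO3²⁻] = 0.08481 × 6.250 = 0.530 mmol/kg

[CO3²⁻] = 0.530 mmol/kg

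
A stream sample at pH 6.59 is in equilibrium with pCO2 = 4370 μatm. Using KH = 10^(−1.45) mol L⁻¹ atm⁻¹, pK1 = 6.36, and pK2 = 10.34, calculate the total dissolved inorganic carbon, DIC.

DIC = 0.418 mmol/L

[CO2*] = KH · pCO2 = 10^(−1.45) × 4370×10^-6 = 1.551×10^-4 mol/L
α₀ = 1/(1 + K1/[H⁺] + K1K2/[H⁺]²) = 1/(1 + 10^+0.23 + 10^-3.52) = 0.3706
DIC = [CO2*]/α₀ = 1.551×10^-4 / 0.3706 = 0.418 mmol/L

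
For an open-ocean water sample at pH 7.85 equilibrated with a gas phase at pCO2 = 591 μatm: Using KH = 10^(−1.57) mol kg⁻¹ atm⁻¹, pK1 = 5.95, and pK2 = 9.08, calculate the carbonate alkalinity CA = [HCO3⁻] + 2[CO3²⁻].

[CO2*] = KH · pCO2 = 10^(−1.57) × 591×10^-6 = 1.591×10^-5 mol/kg
α₀ = 1/(1 + K1/[H⁺] + K1K2/[H⁺]²) = 1/(1 + 10^+1.90 + 10^+0.67) = 0.01175
DIC = [CO2*]/α₀ = 1.591×10^-5 / 0.01175 = 1.354 mmol/kg
CA = (α₁ + 2α₂)·DIC = (0.9333 + 2×0.05496) × 1.354 = 1.41 mmol/kg

CA = 1.41 mmol/kg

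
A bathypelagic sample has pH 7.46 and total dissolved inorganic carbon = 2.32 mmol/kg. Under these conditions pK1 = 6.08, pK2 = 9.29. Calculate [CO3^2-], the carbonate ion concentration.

[CO3²⁻] = 0.0325 mmol/kg

α₂ = 1 / (1 + [H⁺]/K2 + [H⁺]²/(K1K2)) = 1 / (1 + 10^+1.83 + 10^+0.45)
   = 1 / (1 + 67.608 + 2.8184) = 1/71.427 = 0.01400
[CO3²⁻] = α₂ × DIC = 0.01400 × 2.32 = 0.0325 mmol/kg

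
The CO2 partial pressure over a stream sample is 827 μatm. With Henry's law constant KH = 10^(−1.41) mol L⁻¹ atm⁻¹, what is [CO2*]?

KH = 10^(−1.41) = 3.890×10^-2 mol L⁻¹ atm⁻¹
[CO2*] = KH · pCO2 = 3.890×10^-2 × 827×10^-6 atm = 3.22×10^-5 mol/L

[CO2*] = 32.2 μmol/L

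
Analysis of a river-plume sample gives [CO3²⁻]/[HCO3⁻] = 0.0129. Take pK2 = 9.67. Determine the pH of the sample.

pH = 7.78

From K2 = [H⁺][CO3²⁻]/[HCO3⁻]:  pH = pK2 + log₁₀([CO3²⁻]/[HCO3⁻])
log₁₀(0.0129) = -1.889
pH = 9.67 + (-1.889) = 7.78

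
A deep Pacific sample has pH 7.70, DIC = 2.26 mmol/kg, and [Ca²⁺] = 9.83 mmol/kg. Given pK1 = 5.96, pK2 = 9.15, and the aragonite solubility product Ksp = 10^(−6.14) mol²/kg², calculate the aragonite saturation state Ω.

α₂ = 1 / (1 + [H⁺]/K2 + [H⁺]²/(K1K2)) = 1 / (1 + 10^+1.45 + 10^-0.29)
   = 1 / (1 + 28.184 + 0.51286) = 1/29.697 = 0.03367
[CO3²⁻] = α₂ × DIC = 0.03367 × 2.26 = 0.07610 mmol/kg
Ksp = 10^(−6.14) = 7.244×10^-7
Ω = [Ca²⁺][CO3²⁻]/Ksp = (9.83×10^-3)(7.610×10^-5) / 7.244×10^-7 = 1.03

Ω = 1.03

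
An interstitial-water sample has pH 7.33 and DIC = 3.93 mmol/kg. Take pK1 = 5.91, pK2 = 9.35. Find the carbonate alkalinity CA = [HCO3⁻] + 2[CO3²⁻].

CA = 3.82 mmol/kg

CA = [HCO3⁻] + 2[CO3²⁻] = (α₁ + 2α₂)·DIC
At pH 7.33: [H⁺]/K1 = 10^-1.42 = 0.038019, K2/[H⁺] = 10^-2.02 = 0.0095499
α₁ = 1/(1 + 0.038019 + 0.0095499) = 1/1.0476 = 0.9546; α₂ = α₁·K2/[H⁺] = 0.009116
α₁ + 2α₂ = 0.9728
CA = 0.9728 × 3.93 = 3.82 mmol/kg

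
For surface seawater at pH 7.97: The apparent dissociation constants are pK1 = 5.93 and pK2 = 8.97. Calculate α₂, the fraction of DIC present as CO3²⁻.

α₂ = 0.0902

α₂ = 1 / (1 + [H⁺]/K2 + [H⁺]²/(K1K2)) = 1 / (1 + 10^+1.00 + 10^-1.04)
   = 1 / (1 + 10.000 + 0.091201) = 1/11.091 = 0.09016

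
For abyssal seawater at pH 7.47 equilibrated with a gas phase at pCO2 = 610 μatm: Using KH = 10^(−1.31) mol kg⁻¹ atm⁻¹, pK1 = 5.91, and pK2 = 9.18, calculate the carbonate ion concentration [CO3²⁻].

[CO2*] = KH · pCO2 = 10^(−1.31) × 610×10^-6 = 2.988×10^-5 mol/kg
α₀ = 1/(1 + K1/[H⁺] + K1K2/[H⁺]²) = 1/(1 + 10^+1.56 + 10^-0.15) = 0.02630
DIC = [CO2*]/α₀ = 2.988×10^-5 / 0.02630 = 1.136 mmol/kg
[CO3²⁻] = α₂·DIC; α₂ = 0.01862, so [CO3²⁻] = 0.01862 × 1.136 = 0.0212 mmol/kg

[CO3²⁻] = 0.0212 mmol/kg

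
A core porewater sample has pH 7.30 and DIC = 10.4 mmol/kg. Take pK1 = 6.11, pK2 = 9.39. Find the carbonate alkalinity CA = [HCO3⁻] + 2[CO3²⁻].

CA = 9.85 mmol/kg

CA = [HCO3⁻] + 2[CO3²⁻] = (α₁ + 2α₂)·DIC
At pH 7.30: [H⁺]/K1 = 10^-1.19 = 0.064565, K2/[H⁺] = 10^-2.09 = 0.0081283
α₁ = 1/(1 + 0.064565 + 0.0081283) = 1/1.0727 = 0.9322; α₂ = α₁·K2/[H⁺] = 0.007577
α₁ + 2α₂ = 0.9474
CA = 0.9474 × 10.4 = 9.85 mmol/kg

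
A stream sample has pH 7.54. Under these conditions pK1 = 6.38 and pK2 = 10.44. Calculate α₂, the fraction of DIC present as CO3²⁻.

α₂ = 0.00118

α₂ = 1 / (1 + [H⁺]/K2 + [H⁺]²/(K1K2)) = 1 / (1 + 10^+2.90 + 10^+1.74)
   = 1 / (1 + 794.33 + 54.954) = 1/850.28 = 0.001176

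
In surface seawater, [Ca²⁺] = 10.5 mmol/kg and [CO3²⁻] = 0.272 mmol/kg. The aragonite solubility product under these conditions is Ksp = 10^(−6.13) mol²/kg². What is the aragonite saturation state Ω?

Ksp = 10^(−6.13) = 7.413×10^-7
Ω = [Ca²⁺][CO3²⁻]/Ksp = (10.5×10^-3)(0.272×10^-3) / 7.413×10^-7 = 3.85

Ω = 3.85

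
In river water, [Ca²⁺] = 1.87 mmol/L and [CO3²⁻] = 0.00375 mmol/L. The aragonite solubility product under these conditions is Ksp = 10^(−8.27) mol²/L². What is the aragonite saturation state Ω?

Ksp = 10^(−8.27) = 5.370×10^-9
Ω = [Ca²⁺][CO3²⁻]/Ksp = (1.87×10^-3)(0.00375×10^-3) / 5.370×10^-9 = 1.31

Ω = 1.31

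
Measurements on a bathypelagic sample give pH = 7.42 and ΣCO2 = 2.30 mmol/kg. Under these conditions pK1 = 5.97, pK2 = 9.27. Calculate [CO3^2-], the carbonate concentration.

α₂ = 1 / (1 + [H⁺]/K2 + [H⁺]²/(K1K2)) = 1 / (1 + 10^+1.85 + 10^+0.40)
   = 1 / (1 + 70.795 + 2.5119) = 1/74.306 = 0.01346
[CO3²⁻] = α₂ × DIC = 0.01346 × 2.30 = 0.0310 mmol/kg

[CO3²⁻] = 0.0310 mmol/kg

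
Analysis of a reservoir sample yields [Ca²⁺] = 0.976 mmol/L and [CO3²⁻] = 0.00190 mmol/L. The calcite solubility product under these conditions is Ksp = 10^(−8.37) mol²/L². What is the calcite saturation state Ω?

Ksp = 10^(−8.37) = 4.266×10^-9
Ω = [Ca²⁺][CO3²⁻]/Ksp = (0.976×10^-3)(0.00190×10^-3) / 4.266×10^-9 = 0.435

Ω = 0.435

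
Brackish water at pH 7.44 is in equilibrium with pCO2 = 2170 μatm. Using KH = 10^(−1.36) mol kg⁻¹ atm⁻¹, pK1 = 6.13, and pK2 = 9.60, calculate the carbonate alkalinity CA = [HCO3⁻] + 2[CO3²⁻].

CA = 1.96 mmol/kg

[CO2*] = KH · pCO2 = 10^(−1.36) × 2170×10^-6 = 9.472×10^-5 mol/kg
α₀ = 1/(1 + K1/[H⁺] + K1K2/[H⁺]²) = 1/(1 + 10^+1.31 + 10^-0.85) = 0.04639
DIC = [CO2*]/α₀ = 9.472×10^-5 / 0.04639 = 2.042 mmol/kg
CA = (α₁ + 2α₂)·DIC = (0.9471 + 2×0.006552) × 2.042 = 1.96 mmol/kg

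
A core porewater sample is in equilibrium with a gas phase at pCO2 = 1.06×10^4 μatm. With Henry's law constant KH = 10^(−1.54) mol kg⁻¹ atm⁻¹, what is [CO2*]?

[CO2*] = 306 μmol/kg

KH = 10^(−1.54) = 2.884×10^-2 mol kg⁻¹ atm⁻¹
[CO2*] = KH · pCO2 = 2.884×10^-2 × 1.06×10^4×10^-6 atm = 3.06×10^-4 mol/kg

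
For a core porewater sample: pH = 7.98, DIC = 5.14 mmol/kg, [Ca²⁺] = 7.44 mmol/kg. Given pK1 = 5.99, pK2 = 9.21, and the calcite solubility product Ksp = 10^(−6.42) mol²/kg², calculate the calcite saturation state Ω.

Ω = 5.54

α₂ = 1 / (1 + [H⁺]/K2 + [H⁺]²/(K1K2)) = 1 / (1 + 10^+1.23 + 10^-0.76)
   = 1 / (1 + 16.982 + 0.17378) = 1/18.156 = 0.05508
[CO3²⁻] = α₂ × DIC = 0.05508 × 5.14 = 0.2831 mmol/kg
Ksp = 10^(−6.42) = 3.802×10^-7
Ω = [Ca²⁺][CO3²⁻]/Ksp = (7.44×10^-3)(2.831×10^-4) / 3.802×10^-7 = 5.54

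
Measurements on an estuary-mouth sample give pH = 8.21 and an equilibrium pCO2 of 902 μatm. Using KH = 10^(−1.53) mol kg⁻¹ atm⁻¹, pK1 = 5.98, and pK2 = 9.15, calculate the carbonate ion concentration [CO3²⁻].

[CO3²⁻] = 0.519 mmol/kg

[CO2*] = KH · pCO2 = 10^(−1.53) × 902×10^-6 = 2.662×10^-5 mol/kg
α₀ = 1/(1 + K1/[H⁺] + K1K2/[H⁺]²) = 1/(1 + 10^+2.23 + 10^+1.29) = 0.005254
DIC = [CO2*]/α₀ = 2.662×10^-5 / 0.005254 = 5.066 mmol/kg
[CO3²⁻] = α₂·DIC; α₂ = 0.1024, so [CO3²⁻] = 0.1024 × 5.066 = 0.519 mmol/kg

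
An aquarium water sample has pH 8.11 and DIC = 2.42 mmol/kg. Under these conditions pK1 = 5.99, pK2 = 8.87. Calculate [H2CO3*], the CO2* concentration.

[CO2*] = 15.5 μmol/kg

α₀ = 1 / (1 + K1/[H⁺] + K1K2/[H⁺]²) = 1 / (1 + 10^+2.12 + 10^+1.36)
   = 1 / (1 + 131.83 + 22.909) = 1/155.73 = 0.006421
[CO2*] = α₀ × DIC = 0.006421 × 2.42 = 0.0155 mmol/kg = 15.5 μmol/kg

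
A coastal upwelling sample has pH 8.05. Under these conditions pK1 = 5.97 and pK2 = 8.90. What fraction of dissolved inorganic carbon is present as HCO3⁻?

α₁ = 1 / (1 + [H⁺]/K1 + K2/[H⁺]) = 1 / (1 + 10^-2.08 + 10^-0.85)
   = 1 / (1 + 0.0083176 + 0.14125) = 1/1.1496 = 0.8699

α₁ = 0.870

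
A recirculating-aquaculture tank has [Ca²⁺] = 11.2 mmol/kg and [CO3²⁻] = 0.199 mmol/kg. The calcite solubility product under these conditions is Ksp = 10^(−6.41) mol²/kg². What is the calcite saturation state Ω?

Ksp = 10^(−6.41) = 3.890×10^-7
Ω = [Ca²⁺][CO3²⁻]/Ksp = (11.2×10^-3)(0.199×10^-3) / 3.890×10^-7 = 5.73

Ω = 5.73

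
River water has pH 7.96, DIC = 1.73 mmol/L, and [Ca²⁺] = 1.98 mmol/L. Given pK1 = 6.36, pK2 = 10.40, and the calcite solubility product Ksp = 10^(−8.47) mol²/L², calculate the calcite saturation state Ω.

α₂ = 1 / (1 + [H⁺]/K2 + [H⁺]²/(K1K2)) = 1 / (1 + 10^+2.44 + 10^+0.84)
   = 1 / (1 + 275.42 + 6.9183) = 1/283.34 = 0.003529
[CO3²⁻] = α₂ × DIC = 0.003529 × 1.73 = 0.006106 mmol/L = 6.106 μmol/L
Ksp = 10^(−8.47) = 3.388×10^-9
Ω = [Ca²⁺][CO3²⁻]/Ksp = (1.98×10^-3)(6.106×10^-6) / 3.388×10^-9 = 3.57

Ω = 3.57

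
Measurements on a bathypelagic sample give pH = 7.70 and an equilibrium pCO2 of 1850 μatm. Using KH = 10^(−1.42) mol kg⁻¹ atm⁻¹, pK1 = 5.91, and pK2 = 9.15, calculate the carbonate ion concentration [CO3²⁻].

[CO2*] = KH · pCO2 = 10^(−1.42) × 1850×10^-6 = 7.034×10^-5 mol/kg
α₀ = 1/(1 + K1/[H⁺] + K1K2/[H⁺]²) = 1/(1 + 10^+1.79 + 10^+0.34) = 0.01542
DIC = [CO2*]/α₀ = 7.034×10^-5 / 0.01542 = 4.561 mmol/kg
[CO3²⁻] = α₂·DIC; α₂ = 0.03374, so [CO3²⁻] = 0.03374 × 4.561 = 0.154 mmol/kg

[CO3²⁻] = 0.154 mmol/kg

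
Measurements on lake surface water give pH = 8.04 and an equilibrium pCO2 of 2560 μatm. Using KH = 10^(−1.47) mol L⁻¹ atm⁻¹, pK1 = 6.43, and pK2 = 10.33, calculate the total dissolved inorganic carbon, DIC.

DIC = 3.64 mmol/L

[CO2*] = KH · pCO2 = 10^(−1.47) × 2560×10^-6 = 8.674×10^-5 mol/L
α₀ = 1/(1 + K1/[H⁺] + K1K2/[H⁺]²) = 1/(1 + 10^+1.61 + 10^-0.68) = 0.02384
DIC = [CO2*]/α₀ = 8.674×10^-5 / 0.02384 = 3.64 mmol/L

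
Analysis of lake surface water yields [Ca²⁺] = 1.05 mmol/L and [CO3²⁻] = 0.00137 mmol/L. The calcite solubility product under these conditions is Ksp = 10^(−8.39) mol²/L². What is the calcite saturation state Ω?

Ksp = 10^(−8.39) = 4.074×10^-9
Ω = [Ca²⁺][CO3²⁻]/Ksp = (1.05×10^-3)(0.00137×10^-3) / 4.074×10^-9 = 0.353

Ω = 0.353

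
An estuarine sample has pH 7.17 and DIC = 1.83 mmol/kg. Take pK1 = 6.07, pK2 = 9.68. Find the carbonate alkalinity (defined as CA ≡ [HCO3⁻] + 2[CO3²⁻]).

CA = 1.70 mmol/kg

CA = [HCO3⁻] + 2[CO3²⁻] = (α₁ + 2α₂)·DIC
At pH 7.17: [H⁺]/K1 = 10^-1.10 = 0.079433, K2/[H⁺] = 10^-2.51 = 0.0030903
α₁ = 1/(1 + 0.079433 + 0.0030903) = 1/1.0825 = 0.9238; α₂ = α₁·K2/[H⁺] = 0.002855
α₁ + 2α₂ = 0.9295
CA = 0.9295 × 1.83 = 1.70 mmol/kg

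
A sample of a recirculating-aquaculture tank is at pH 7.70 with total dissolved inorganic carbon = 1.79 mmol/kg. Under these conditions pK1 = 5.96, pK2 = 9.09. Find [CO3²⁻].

α₂ = 1 / (1 + [H⁺]/K2 + [H⁺]²/(K1K2)) = 1 / (1 + 10^+1.39 + 10^-0.35)
   = 1 / (1 + 24.547 + 0.44668) = 1/25.994 = 0.03847
[CO3²⁻] = α₂ × DIC = 0.03847 × 1.79 = 0.0689 mmol/kg

[CO3²⁻] = 0.0689 mmol/kg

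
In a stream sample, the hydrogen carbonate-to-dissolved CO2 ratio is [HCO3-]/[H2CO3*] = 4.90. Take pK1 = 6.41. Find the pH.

pH = 7.10

From K1 = [H⁺][HCO3-]/[H2CO3*]:  pH = pK1 + log₁₀([HCO3-]/[H2CO3*])
log₁₀(4.90) = +0.690
pH = 6.41 + (+0.690) = 7.10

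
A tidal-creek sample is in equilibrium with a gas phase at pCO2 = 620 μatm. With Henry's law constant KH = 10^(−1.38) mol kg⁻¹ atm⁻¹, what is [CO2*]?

[CO2*] = 25.8 μmol/kg

KH = 10^(−1.38) = 4.169×10^-2 mol kg⁻¹ atm⁻¹
[CO2*] = KH · pCO2 = 4.169×10^-2 × 620×10^-6 atm = 2.58×10^-5 mol/kg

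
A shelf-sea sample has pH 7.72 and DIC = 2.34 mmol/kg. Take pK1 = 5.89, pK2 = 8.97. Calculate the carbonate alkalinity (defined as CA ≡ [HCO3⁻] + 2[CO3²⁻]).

CA = 2.43 mmol/kg

CA = [HCO3⁻] + 2[CO3²⁻] = (α₁ + 2α₂)·DIC
At pH 7.72: [H⁺]/K1 = 10^-1.83 = 0.014791, K2/[H⁺] = 10^-1.25 = 0.056234
α₁ = 1/(1 + 0.014791 + 0.056234) = 1/1.0710 = 0.9337; α₂ = α₁·K2/[H⁺] = 0.05250
α₁ + 2α₂ = 1.0387
CA = 1.0387 × 2.34 = 2.43 mmol/kg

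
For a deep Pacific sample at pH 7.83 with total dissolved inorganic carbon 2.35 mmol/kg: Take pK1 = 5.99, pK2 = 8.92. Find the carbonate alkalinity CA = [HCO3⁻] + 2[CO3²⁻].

CA = 2.49 mmol/kg

CA = [HCO3⁻] + 2[CO3²⁻] = (α₁ + 2α₂)·DIC
At pH 7.83: [H⁺]/K1 = 10^-1.84 = 0.014454, K2/[H⁺] = 10^-1.09 = 0.081283
α₁ = 1/(1 + 0.014454 + 0.081283) = 1/1.0957 = 0.9126; α₂ = α₁·K2/[H⁺] = 0.07418
α₁ + 2α₂ = 1.0610
CA = 1.0610 × 2.35 = 2.49 mmol/kg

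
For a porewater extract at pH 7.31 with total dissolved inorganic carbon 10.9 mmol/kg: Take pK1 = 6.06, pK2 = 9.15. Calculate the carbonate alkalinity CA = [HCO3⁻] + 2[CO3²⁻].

CA = [HCO3⁻] + 2[CO3²⁻] = (α₁ + 2α₂)·DIC
At pH 7.31: [H⁺]/K1 = 10^-1.25 = 0.056234, K2/[H⁺] = 10^-1.84 = 0.014454
α₁ = 1/(1 + 0.056234 + 0.014454) = 1/1.0707 = 0.9340; α₂ = α₁·K2/[H⁺] = 0.01350
α₁ + 2α₂ = 0.9610
CA = 0.9610 × 10.9 = 10.5 mmol/kg

CA = 10.5 mmol/kg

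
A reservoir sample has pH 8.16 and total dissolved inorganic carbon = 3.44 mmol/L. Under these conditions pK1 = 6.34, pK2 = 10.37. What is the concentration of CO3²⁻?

[CO3²⁻] = 0.0208 mmol/L

α₂ = 1 / (1 + [H⁺]/K2 + [H⁺]²/(K1K2)) = 1 / (1 + 10^+2.21 + 10^+0.39)
   = 1 / (1 + 162.18 + 2.4547) = 1/165.64 = 0.006037
[CO3²⁻] = α₂ × DIC = 0.006037 × 3.44 = 0.0208 mmol/L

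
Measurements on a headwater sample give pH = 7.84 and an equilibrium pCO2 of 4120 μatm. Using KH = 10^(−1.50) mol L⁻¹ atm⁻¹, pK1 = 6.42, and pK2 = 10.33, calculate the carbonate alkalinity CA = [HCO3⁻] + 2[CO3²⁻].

[CO2*] = KH · pCO2 = 10^(−1.50) × 4120×10^-6 = 1.303×10^-4 mol/L
α₀ = 1/(1 + K1/[H⁺] + K1K2/[H⁺]²) = 1/(1 + 10^+1.42 + 10^-1.07) = 0.03651
DIC = [CO2*]/α₀ = 1.303×10^-4 / 0.03651 = 3.568 mmol/L
CA = (α₁ + 2α₂)·DIC = (0.9604 + 2×0.003108) × 3.568 = 3.45 mmol/L

CA = 3.45 mmol/L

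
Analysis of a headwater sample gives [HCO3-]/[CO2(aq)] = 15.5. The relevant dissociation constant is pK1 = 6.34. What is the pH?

pH = 7.53

From K1 = [H⁺][HCO3-]/[CO2(aq)]:  pH = pK1 + log₁₀([HCO3-]/[CO2(aq)])
log₁₀(15.5) = +1.190
pH = 6.34 + (+1.190) = 7.53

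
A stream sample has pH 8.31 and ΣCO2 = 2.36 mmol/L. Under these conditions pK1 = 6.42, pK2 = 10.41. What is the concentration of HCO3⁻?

[HCO3⁻] = 2.31 mmol/L

α₁ = 1 / (1 + [H⁺]/K1 + K2/[H⁺]) = 1 / (1 + 10^-1.89 + 10^-2.10)
   = 1 / (1 + 0.012882 + 0.0079433) = 1/1.0208 = 0.9796
[HCO3⁻] = α₁ × DIC = 0.9796 × 2.36 = 2.31 mmol/L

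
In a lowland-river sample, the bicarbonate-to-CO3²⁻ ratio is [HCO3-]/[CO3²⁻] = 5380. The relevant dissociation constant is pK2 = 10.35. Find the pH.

From K2 = [H⁺][CO3²⁻]/[HCO3-]:  pH = pK2 − log₁₀([HCO3-]/[CO3²⁻])
log₁₀(5380) = +3.731
pH = 10.35 − (+3.731) = 6.62

pH = 6.62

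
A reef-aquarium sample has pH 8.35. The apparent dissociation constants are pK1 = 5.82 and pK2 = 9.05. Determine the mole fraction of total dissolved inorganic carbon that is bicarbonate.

α₁ = 1 / (1 + [H⁺]/K1 + K2/[H⁺]) = 1 / (1 + 10^-2.53 + 10^-0.70)
   = 1 / (1 + 0.0029512 + 0.19953) = 1/1.2025 = 0.8316

α₁ = 0.832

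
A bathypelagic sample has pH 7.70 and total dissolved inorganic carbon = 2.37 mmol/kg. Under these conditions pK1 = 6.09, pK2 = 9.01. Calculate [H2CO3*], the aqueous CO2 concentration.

[CO2*] = 0.0542 mmol/kg

α₀ = 1 / (1 + K1/[H⁺] + K1K2/[H⁺]²) = 1 / (1 + 10^+1.61 + 10^+0.30)
   = 1 / (1 + 40.738 + 1.9953) = 1/43.733 = 0.02287
[CO2*] = α₀ × DIC = 0.02287 × 2.37 = 0.0542 mmol/kg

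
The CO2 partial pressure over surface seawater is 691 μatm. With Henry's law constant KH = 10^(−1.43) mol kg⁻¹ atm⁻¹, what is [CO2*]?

KH = 10^(−1.43) = 3.715×10^-2 mol kg⁻¹ atm⁻¹
[CO2*] = KH · pCO2 = 3.715×10^-2 × 691×10^-6 atm = 2.57×10^-5 mol/kg

[CO2*] = 25.7 μmol/kg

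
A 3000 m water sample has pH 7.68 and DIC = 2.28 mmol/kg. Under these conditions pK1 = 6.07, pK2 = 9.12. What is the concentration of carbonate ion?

[CO3²⁻] = 0.0780 mmol/kg

α₂ = 1 / (1 + [H⁺]/K2 + [H⁺]²/(K1K2)) = 1 / (1 + 10^+1.44 + 10^-0.17)
   = 1 / (1 + 27.542 + 0.67608) = 1/29.218 = 0.03423
[CO3²⁻] = α₂ × DIC = 0.03423 × 2.28 = 0.0780 mmol/kg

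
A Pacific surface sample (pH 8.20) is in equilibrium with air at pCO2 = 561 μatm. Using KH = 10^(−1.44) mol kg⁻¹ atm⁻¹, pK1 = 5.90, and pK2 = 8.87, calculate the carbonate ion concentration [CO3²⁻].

[CO3²⁻] = 0.869 mmol/kg

[CO2*] = KH · pCO2 = 10^(−1.44) × 561×10^-6 = 2.037×10^-5 mol/kg
α₀ = 1/(1 + K1/[H⁺] + K1K2/[H⁺]²) = 1/(1 + 10^+2.30 + 10^+1.63) = 0.004112
DIC = [CO2*]/α₀ = 2.037×10^-5 / 0.004112 = 4.953 mmol/kg
[CO3²⁻] = α₂·DIC; α₂ = 0.1754, so [CO3²⁻] = 0.1754 × 4.953 = 0.869 mmol/kg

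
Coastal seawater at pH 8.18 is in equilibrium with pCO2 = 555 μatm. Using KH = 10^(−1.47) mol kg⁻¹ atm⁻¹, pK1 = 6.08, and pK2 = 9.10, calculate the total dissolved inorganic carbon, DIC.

[CO2*] = KH · pCO2 = 10^(−1.47) × 555×10^-6 = 1.881×10^-5 mol/kg
α₀ = 1/(1 + K1/[H⁺] + K1K2/[H⁺]²) = 1/(1 + 10^+2.10 + 10^+1.18) = 0.007041
DIC = [CO2*]/α₀ = 1.881×10^-5 / 0.007041 = 2.67 mmol/kg

DIC = 2.67 mmol/kg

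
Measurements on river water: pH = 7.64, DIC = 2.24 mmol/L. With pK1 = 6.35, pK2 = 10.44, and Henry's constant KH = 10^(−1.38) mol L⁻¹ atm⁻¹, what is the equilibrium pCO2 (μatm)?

α₀ = 1 / (1 + K1/[H⁺] + K1K2/[H⁺]²) = 1 / (1 + 10^+1.29 + 10^-1.51)
   = 1 / (1 + 19.498 + 0.030903) = 1/20.529 = 0.04871
[CO2*] = α₀ × DIC = 0.04871 × 2.24 = 0.1091 mmol/L
pCO2 = [CO2*]/KH = 1.091×10^-4 / 4.169×10^-2 = 2620 μatm

pCO2 = 2620 μatm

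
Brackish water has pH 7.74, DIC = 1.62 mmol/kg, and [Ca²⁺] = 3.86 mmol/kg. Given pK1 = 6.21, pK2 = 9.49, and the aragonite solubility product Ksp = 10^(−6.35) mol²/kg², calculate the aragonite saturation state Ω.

α₂ = 1 / (1 + [H⁺]/K2 + [H⁺]²/(K1K2)) = 1 / (1 + 10^+1.75 + 10^+0.22)
   = 1 / (1 + 56.234 + 1.6596) = 1/58.894 = 0.01698
[CO3²⁻] = α₂ × DIC = 0.01698 × 1.62 = 0.02751 mmol/kg
Ksp = 10^(−6.35) = 4.467×10^-7
Ω = [Ca²⁺][CO3²⁻]/Ksp = (3.86×10^-3)(2.751×10^-5) / 4.467×10^-7 = 0.238

Ω = 0.238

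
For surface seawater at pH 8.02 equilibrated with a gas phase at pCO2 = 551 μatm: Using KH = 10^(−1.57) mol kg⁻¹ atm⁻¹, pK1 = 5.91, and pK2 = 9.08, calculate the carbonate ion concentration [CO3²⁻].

[CO3²⁻] = 0.166 mmol/kg

[CO2*] = KH · pCO2 = 10^(−1.57) × 551×10^-6 = 1.483×10^-5 mol/kg
α₀ = 1/(1 + K1/[H⁺] + K1K2/[H⁺]²) = 1/(1 + 10^+2.11 + 10^+1.05) = 0.007090
DIC = [CO2*]/α₀ = 1.483×10^-5 / 0.007090 = 2.092 mmol/kg
[CO3²⁻] = α₂·DIC; α₂ = 0.07955, so [CO3²⁻] = 0.07955 × 2.092 = 0.166 mmol/kg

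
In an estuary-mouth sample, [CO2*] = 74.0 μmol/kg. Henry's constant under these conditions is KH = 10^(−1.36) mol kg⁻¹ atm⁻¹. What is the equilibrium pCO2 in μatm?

KH = 10^(−1.36) = 4.365×10^-2 mol kg⁻¹ atm⁻¹
pCO2 = [CO2*]/KH = 74.0×10^-6 / 4.365×10^-2 = 1.70×10^-3 atm = 1700 μatm

pCO2 = 1700 μatm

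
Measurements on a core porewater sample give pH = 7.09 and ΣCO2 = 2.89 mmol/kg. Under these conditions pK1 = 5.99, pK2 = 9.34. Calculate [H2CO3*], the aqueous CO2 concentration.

α₀ = 1 / (1 + K1/[H⁺] + K1K2/[H⁺]²) = 1 / (1 + 10^+1.10 + 10^-1.15)
   = 1 / (1 + 12.589 + 0.070795) = 1/13.660 = 0.07321
[CO2*] = α₀ × DIC = 0.07321 × 2.89 = 0.212 mmol/kg

[CO2*] = 0.212 mmol/kg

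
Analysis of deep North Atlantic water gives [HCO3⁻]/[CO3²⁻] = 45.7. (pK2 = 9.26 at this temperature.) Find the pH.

pH = 7.60

From K2 = [H⁺][CO3²⁻]/[HCO3⁻]:  pH = pK2 − log₁₀([HCO3⁻]/[CO3²⁻])
log₁₀(45.7) = +1.660
pH = 9.26 − (+1.660) = 7.60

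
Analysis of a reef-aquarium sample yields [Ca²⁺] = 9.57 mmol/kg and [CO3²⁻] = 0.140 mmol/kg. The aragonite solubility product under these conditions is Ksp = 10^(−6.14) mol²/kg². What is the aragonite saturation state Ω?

Ω = 1.85

Ksp = 10^(−6.14) = 7.244×10^-7
Ω = [Ca²⁺][CO3²⁻]/Ksp = (9.57×10^-3)(0.140×10^-3) / 7.244×10^-7 = 1.85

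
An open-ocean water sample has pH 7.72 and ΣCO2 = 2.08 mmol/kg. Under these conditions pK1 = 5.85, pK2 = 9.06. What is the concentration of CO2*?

α₀ = 1 / (1 + K1/[H⁺] + K1K2/[H⁺]²) = 1 / (1 + 10^+1.87 + 10^+0.53)
   = 1 / (1 + 74.131 + 3.3884) = 1/78.519 = 0.01274
[CO2*] = α₀ × DIC = 0.01274 × 2.08 = 0.0265 mmol/kg

[CO2*] = 0.0265 mmol/kg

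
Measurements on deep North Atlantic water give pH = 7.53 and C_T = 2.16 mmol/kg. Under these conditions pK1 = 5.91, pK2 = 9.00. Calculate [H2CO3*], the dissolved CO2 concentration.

α₀ = 1 / (1 + K1/[H⁺] + K1K2/[H⁺]²) = 1 / (1 + 10^+1.62 + 10^+0.15)
   = 1 / (1 + 41.687 + 1.4125) = 1/44.099 = 0.02268
[CO2*] = α₀ × DIC = 0.02268 × 2.16 = 0.0490 mmol/kg

[CO2*] = 0.0490 mmol/kg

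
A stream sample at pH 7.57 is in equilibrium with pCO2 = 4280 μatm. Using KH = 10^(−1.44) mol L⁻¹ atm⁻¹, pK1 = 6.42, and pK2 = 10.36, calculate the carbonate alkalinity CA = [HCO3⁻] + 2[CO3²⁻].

CA = 2.20 mmol/L

[CO2*] = KH · pCO2 = 10^(−1.44) × 4280×10^-6 = 1.554×10^-4 mol/L
α₀ = 1/(1 + K1/[H⁺] + K1K2/[H⁺]²) = 1/(1 + 10^+1.15 + 10^-1.64) = 0.06601
DIC = [CO2*]/α₀ = 1.554×10^-4 / 0.06601 = 2.354 mmol/L
CA = (α₁ + 2α₂)·DIC = (0.9325 + 2×0.001512) × 2.354 = 2.20 mmol/L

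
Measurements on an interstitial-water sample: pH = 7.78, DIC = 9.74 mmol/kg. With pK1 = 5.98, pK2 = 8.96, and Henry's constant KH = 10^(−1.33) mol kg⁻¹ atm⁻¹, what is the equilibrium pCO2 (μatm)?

pCO2 = 3050 μatm

α₀ = 1 / (1 + K1/[H⁺] + K1K2/[H⁺]²) = 1 / (1 + 10^+1.80 + 10^+0.62)
   = 1 / (1 + 63.096 + 4.1687) = 1/68.264 = 0.01465
[CO2*] = α₀ × DIC = 0.01465 × 9.74 = 0.1427 mmol/kg
pCO2 = [CO2*]/KH = 1.427×10^-4 / 4.677×10^-2 = 3050 μatm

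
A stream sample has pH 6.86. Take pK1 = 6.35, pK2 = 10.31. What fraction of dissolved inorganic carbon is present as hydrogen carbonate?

α₁ = 0.764

α₁ = 1 / (1 + [H⁺]/K1 + K2/[H⁺]) = 1 / (1 + 10^-0.51 + 10^-3.45)
   = 1 / (1 + 0.30903 + 0.00035481) = 1/1.3094 = 0.7637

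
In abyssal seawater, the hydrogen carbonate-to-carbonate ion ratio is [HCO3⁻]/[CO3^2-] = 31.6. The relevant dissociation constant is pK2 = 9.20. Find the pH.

pH = 7.70

From K2 = [H⁺][CO3^2-]/[HCO3⁻]:  pH = pK2 − log₁₀([HCO3⁻]/[CO3^2-])
log₁₀(31.6) = +1.500
pH = 9.20 − (+1.500) = 7.70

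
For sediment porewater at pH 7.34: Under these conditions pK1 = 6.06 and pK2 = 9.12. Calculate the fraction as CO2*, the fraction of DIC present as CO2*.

α₀ = 0.0491

α₀ = 1 / (1 + K1/[H⁺] + K1K2/[H⁺]²) = 1 / (1 + 10^+1.28 + 10^-0.50)
   = 1 / (1 + 19.055 + 0.31623) = 1/20.371 = 0.04909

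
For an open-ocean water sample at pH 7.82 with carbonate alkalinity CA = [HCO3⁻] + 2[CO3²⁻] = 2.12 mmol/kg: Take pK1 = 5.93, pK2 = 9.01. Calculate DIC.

CA = [HCO3⁻] + 2[CO3²⁻] = (α₁ + 2α₂)·DIC
At pH 7.82: [H⁺]/K1 = 10^-1.89 = 0.012882, K2/[H⁺] = 10^-1.19 = 0.064565
α₁ = 1/(1 + 0.012882 + 0.064565) = 1/1.0774 = 0.9281; α₂ = α₁·K2/[H⁺] = 0.05992
α₁ + 2α₂ = 1.0480
DIC = CA / (α₁ + 2α₂) = 2.12 / 1.0480 = 2.02 mmol/kg

DIC = 2.02 mmol/kg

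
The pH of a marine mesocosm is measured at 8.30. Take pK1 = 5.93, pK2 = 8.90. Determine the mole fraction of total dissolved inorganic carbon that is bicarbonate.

α₁ = 1 / (1 + [H⁺]/K1 + K2/[H⁺]) = 1 / (1 + 10^-2.37 + 10^-0.60)
   = 1 / (1 + 0.0042658 + 0.25119) = 1/1.2555 = 0.7965

α₁ = 0.797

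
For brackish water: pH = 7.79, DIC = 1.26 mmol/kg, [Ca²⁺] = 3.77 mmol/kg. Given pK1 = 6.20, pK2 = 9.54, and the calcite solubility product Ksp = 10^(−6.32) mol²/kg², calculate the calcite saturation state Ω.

α₂ = 1 / (1 + [H⁺]/K2 + [H⁺]²/(K1K2)) = 1 / (1 + 10^+1.75 + 10^+0.16)
   = 1 / (1 + 56.234 + 1.4454) = 1/58.680 = 0.01704
[CO3²⁻] = α₂ × DIC = 0.01704 × 1.26 = 0.02147 mmol/kg
Ksp = 10^(−6.32) = 4.786×10^-7
Ω = [Ca²⁺][CO3²⁻]/Ksp = (3.77×10^-3)(2.147×10^-5) / 4.786×10^-7 = 0.169

Ω = 0.169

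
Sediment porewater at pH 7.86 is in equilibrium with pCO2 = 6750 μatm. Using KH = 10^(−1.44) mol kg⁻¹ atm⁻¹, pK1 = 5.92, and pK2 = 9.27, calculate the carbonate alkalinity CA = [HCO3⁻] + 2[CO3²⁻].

CA = 23.0 mmol/kg

[CO2*] = KH · pCO2 = 10^(−1.44) × 6750×10^-6 = 2.451×10^-4 mol/kg
α₀ = 1/(1 + K1/[H⁺] + K1K2/[H⁺]²) = 1/(1 + 10^+1.94 + 10^+0.53) = 0.01093
DIC = [CO2*]/α₀ = 2.451×10^-4 / 0.01093 = 22.42 mmol/kg
CA = (α₁ + 2α₂)·DIC = (0.9520 + 2×0.03704) × 22.42 = 23.0 mmol/kg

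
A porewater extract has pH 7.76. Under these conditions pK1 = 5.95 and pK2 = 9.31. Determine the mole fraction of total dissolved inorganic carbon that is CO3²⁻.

α₂ = 1 / (1 + [H⁺]/K2 + [H⁺]²/(K1K2)) = 1 / (1 + 10^+1.55 + 10^-0.26)
   = 1 / (1 + 35.481 + 0.54954) = 1/37.031 = 0.02700

α₂ = 0.0270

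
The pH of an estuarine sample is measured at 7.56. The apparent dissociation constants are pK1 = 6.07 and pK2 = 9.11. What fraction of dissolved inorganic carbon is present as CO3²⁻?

α₂ = 1 / (1 + [H⁺]/K2 + [H⁺]²/(K1K2)) = 1 / (1 + 10^+1.55 + 10^+0.06)
   = 1 / (1 + 35.481 + 1.1482) = 1/37.629 = 0.02657

α₂ = 0.0266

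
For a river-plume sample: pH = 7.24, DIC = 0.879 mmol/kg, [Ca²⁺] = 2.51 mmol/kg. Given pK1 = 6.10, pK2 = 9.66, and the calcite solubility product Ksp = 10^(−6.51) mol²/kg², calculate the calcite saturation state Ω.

α₂ = 1 / (1 + [H⁺]/K2 + [H⁺]²/(K1K2)) = 1 / (1 + 10^+2.42 + 10^+1.28)
   = 1 / (1 + 263.03 + 19.055) = 1/283.08 = 0.003533
[CO3²⁻] = α₂ × DIC = 0.003533 × 0.879 = 0.003105 mmol/kg = 3.105 μmol/kg
Ksp = 10^(−6.51) = 3.090×10^-7
Ω = [Ca²⁺][CO3²⁻]/Ksp = (2.51×10^-3)(3.105×10^-6) / 3.090×10^-7 = 0.0252

Ω = 0.0252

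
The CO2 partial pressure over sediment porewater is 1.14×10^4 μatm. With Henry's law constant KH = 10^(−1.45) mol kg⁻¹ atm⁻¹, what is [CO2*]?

KH = 10^(−1.45) = 3.548×10^-2 mol kg⁻¹ atm⁻¹
[CO2*] = KH · pCO2 = 3.548×10^-2 × 1.14×10^4×10^-6 atm = 4.04×10^-4 mol/kg

[CO2*] = 404 μmol/kg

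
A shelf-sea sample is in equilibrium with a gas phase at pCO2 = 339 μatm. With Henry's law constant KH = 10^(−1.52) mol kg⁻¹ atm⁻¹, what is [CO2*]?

KH = 10^(−1.52) = 3.020×10^-2 mol kg⁻¹ atm⁻¹
[CO2*] = KH · pCO2 = 3.020×10^-2 × 339×10^-6 atm = 1.02×10^-5 mol/kg

[CO2*] = 10.2 μmol/kg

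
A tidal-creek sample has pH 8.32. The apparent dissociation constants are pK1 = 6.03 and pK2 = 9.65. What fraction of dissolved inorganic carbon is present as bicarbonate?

α₁ = 1 / (1 + [H⁺]/K1 + K2/[H⁺]) = 1 / (1 + 10^-2.29 + 10^-1.33)
   = 1 / (1 + 0.0051286 + 0.046774) = 1/1.0519 = 0.9507

α₁ = 0.951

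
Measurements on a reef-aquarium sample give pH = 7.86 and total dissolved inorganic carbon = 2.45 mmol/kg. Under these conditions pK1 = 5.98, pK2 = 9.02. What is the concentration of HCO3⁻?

[HCO3⁻] = 2.26 mmol/kg

α₁ = 1 / (1 + [H⁺]/K1 + K2/[H⁺]) = 1 / (1 + 10^-1.88 + 10^-1.16)
   = 1 / (1 + 0.013183 + 0.069183) = 1/1.0824 = 0.9239
[HCO3⁻] = α₁ × DIC = 0.9239 × 2.45 = 2.26 mmol/kg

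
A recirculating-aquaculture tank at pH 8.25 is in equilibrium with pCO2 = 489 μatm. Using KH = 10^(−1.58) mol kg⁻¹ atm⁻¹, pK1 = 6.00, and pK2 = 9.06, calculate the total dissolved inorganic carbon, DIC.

[CO2*] = KH · pCO2 = 10^(−1.58) × 489×10^-6 = 1.286×10^-5 mol/kg
α₀ = 1/(1 + K1/[H⁺] + K1K2/[H⁺]²) = 1/(1 + 10^+2.25 + 10^+1.44) = 0.004846
DIC = [CO2*]/α₀ = 1.286×10^-5 / 0.004846 = 2.65 mmol/kg

DIC = 2.65 mmol/kg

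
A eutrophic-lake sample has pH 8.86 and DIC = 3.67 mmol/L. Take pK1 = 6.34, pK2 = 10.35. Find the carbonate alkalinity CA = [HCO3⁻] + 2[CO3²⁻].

CA = 3.77 mmol/L

CA = [HCO3⁻] + 2[CO3²⁻] = (α₁ + 2α₂)·DIC
At pH 8.86: [H⁺]/K1 = 10^-2.52 = 0.0030200, K2/[H⁺] = 10^-1.49 = 0.032359
α₁ = 1/(1 + 0.0030200 + 0.032359) = 1/1.0354 = 0.9658; α₂ = α₁·K2/[H⁺] = 0.03125
α₁ + 2α₂ = 1.0283
CA = 1.0283 × 3.67 = 3.77 mmol/L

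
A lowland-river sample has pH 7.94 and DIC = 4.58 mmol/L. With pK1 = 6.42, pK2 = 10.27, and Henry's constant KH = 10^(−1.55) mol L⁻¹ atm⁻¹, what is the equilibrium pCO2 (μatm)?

pCO2 = 4740 μatm

α₀ = 1 / (1 + K1/[H⁺] + K1K2/[H⁺]²) = 1 / (1 + 10^+1.52 + 10^-0.81)
   = 1 / (1 + 33.113 + 0.15488) = 1/34.268 = 0.02918
[CO2*] = α₀ × DIC = 0.02918 × 4.58 = 0.1337 mmol/L
pCO2 = [CO2*]/KH = 1.337×10^-4 / 2.818×10^-2 = 4740 μatm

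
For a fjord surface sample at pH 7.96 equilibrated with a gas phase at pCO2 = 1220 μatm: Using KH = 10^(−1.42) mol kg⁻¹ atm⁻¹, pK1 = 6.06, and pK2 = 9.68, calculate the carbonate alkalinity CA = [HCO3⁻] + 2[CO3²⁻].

[CO2*] = KH · pCO2 = 10^(−1.42) × 1220×10^-6 = 4.638×10^-5 mol/kg
α₀ = 1/(1 + K1/[H⁺] + K1K2/[H⁺]²) = 1/(1 + 10^+1.90 + 10^+0.18) = 0.01220
DIC = [CO2*]/α₀ = 4.638×10^-5 / 0.01220 = 3.801 mmol/kg
CA = (α₁ + 2α₂)·DIC = (0.9693 + 2×0.01847) × 3.801 = 3.82 mmol/kg

CA = 3.82 mmol/kg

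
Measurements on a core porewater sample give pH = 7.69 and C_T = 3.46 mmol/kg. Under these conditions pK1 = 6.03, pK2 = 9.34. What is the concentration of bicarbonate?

α₁ = 1 / (1 + [H⁺]/K1 + K2/[H⁺]) = 1 / (1 + 10^-1.66 + 10^-1.65)
   = 1 / (1 + 0.021878 + 0.022387) = 1/1.0443 = 0.9576
[HCO3⁻] = α₁ × DIC = 0.9576 × 3.46 = 3.31 mmol/kg

[HCO3⁻] = 3.31 mmol/kg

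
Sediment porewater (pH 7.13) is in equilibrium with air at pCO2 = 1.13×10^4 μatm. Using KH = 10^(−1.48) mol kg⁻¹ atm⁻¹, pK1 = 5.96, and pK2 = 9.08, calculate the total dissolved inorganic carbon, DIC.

DIC = 5.97 mmol/kg

[CO2*] = KH · pCO2 = 10^(−1.48) × 1.13×10^4×10^-6 = 3.742×10^-4 mol/kg
α₀ = 1/(1 + K1/[H⁺] + K1K2/[H⁺]²) = 1/(1 + 10^+1.17 + 10^-0.78) = 0.06267
DIC = [CO2*]/α₀ = 3.742×10^-4 / 0.06267 = 5.97 mmol/kg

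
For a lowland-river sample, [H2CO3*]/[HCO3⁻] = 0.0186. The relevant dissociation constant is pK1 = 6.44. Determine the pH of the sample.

From K1 = [H⁺][HCO3⁻]/[H2CO3*]:  pH = pK1 − log₁₀([H2CO3*]/[HCO3⁻])
log₁₀(0.0186) = -1.730
pH = 6.44 − (-1.730) = 8.17

pH = 8.17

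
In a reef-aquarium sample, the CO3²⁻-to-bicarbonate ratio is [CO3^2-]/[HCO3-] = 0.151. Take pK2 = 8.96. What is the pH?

pH = 8.14

From K2 = [H⁺][CO3^2-]/[HCO3-]:  pH = pK2 + log₁₀([CO3^2-]/[HCO3-])
log₁₀(0.151) = -0.821
pH = 8.96 + (-0.821) = 8.14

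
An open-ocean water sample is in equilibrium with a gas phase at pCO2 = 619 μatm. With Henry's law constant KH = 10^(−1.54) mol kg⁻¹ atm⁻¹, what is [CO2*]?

[CO2*] = 17.9 μmol/kg

KH = 10^(−1.54) = 2.884×10^-2 mol kg⁻¹ atm⁻¹
[CO2*] = KH · pCO2 = 2.884×10^-2 × 619×10^-6 atm = 1.79×10^-5 mol/kg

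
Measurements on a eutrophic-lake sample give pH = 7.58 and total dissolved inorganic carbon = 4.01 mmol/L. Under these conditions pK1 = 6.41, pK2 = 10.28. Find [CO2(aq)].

α₀ = 1 / (1 + K1/[H⁺] + K1K2/[H⁺]²) = 1 / (1 + 10^+1.17 + 10^-1.53)
   = 1 / (1 + 14.791 + 0.029512) = 1/15.821 = 0.06321
[CO2*] = α₀ × DIC = 0.06321 × 4.01 = 0.253 mmol/L

[CO2*] = 0.253 mmol/L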